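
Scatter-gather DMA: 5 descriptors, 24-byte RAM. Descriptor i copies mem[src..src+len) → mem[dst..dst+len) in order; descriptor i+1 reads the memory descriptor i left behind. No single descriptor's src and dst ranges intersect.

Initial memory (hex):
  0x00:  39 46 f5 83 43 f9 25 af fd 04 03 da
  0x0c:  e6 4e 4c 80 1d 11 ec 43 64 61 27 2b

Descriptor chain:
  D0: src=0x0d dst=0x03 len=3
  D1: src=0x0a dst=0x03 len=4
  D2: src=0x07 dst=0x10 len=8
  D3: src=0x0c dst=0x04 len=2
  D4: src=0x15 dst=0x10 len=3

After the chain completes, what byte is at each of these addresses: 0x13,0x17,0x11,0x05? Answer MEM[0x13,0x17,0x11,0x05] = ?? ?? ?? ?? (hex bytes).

MEM[0x13,0x17,0x11,0x05] = 03 4c 4e 4e

  after D0: wrote 3B at 0x03 = 4e4c80
  after D1: wrote 4B at 0x03 = 03dae64e
  after D2: wrote 8B at 0x10 = affd0403dae64e4c
  after D3: wrote 2B at 0x04 = e64e
  after D4: wrote 3B at 0x10 = e64e4c
query mem[0x13]=0x03, mem[0x17]=0x4c, mem[0x11]=0x4e, mem[0x05]=0x4e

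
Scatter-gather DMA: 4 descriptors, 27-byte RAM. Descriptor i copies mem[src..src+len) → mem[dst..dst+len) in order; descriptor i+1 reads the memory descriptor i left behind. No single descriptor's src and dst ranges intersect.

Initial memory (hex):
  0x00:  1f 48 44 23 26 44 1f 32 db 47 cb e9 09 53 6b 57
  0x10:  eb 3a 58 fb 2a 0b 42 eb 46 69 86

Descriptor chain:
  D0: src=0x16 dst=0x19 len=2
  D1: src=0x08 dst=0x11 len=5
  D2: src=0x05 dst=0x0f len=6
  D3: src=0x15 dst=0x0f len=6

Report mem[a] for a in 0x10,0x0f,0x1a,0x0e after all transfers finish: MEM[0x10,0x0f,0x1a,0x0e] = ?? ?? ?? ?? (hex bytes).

#0 dst[0x19+2] := {0x42,0xeb}
#1 dst[0x11+5] := {0xdb,0x47,0xcb,0xe9,0x09}
#2 dst[0x0f+6] := {0x44,0x1f,0x32,0xdb,0x47,0xcb}
#3 dst[0x0f+6] := {0x09,0x42,0xeb,0x46,0x42,0xeb}
query mem[0x10]=0x42, mem[0x0f]=0x09, mem[0x1a]=0xeb, mem[0x0e]=0x6b

MEM[0x10,0x0f,0x1a,0x0e] = 42 09 eb 6b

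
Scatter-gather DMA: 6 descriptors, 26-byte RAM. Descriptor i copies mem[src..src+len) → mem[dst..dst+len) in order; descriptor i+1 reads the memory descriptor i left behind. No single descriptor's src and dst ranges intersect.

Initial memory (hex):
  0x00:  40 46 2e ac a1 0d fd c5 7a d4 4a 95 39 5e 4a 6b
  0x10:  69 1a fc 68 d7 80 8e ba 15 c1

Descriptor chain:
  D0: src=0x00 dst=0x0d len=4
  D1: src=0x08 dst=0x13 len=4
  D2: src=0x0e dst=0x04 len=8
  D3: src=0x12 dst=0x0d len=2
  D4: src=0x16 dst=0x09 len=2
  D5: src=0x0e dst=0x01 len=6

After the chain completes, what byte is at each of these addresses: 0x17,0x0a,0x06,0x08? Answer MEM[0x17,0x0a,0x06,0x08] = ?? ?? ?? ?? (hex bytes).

D0: mem[0x0d..0x10] <- [40 46 2e ac]
D1: mem[0x13..0x16] <- [7a d4 4a 95]
D2: mem[0x04..0x0b] <- [46 2e ac 1a fc 7a d4 4a]
D3: mem[0x0d..0x0e] <- [fc 7a]
D4: mem[0x09..0x0a] <- [95 ba]
D5: mem[0x01..0x06] <- [7a 2e ac 1a fc 7a]
query mem[0x17]=0xba, mem[0x0a]=0xba, mem[0x06]=0x7a, mem[0x08]=0xfc

MEM[0x17,0x0a,0x06,0x08] = ba ba 7a fc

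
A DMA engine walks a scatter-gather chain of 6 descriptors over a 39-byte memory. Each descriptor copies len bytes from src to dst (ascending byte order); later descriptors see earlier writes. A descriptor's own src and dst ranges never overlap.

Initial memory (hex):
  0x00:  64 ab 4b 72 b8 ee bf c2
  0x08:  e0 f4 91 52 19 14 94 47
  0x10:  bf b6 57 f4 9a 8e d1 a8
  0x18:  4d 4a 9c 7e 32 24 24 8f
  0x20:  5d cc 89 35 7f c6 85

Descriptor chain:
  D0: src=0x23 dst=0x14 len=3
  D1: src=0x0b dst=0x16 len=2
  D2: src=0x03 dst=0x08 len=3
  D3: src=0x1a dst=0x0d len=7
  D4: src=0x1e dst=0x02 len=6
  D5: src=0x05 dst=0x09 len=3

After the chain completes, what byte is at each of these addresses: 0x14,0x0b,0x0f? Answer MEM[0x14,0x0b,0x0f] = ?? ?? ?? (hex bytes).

MEM[0x14,0x0b,0x0f] = 35 35 32

  after D0: wrote 3B at 0x14 = 357fc6
  after D1: wrote 2B at 0x16 = 5219
  after D2: wrote 3B at 0x08 = 72b8ee
  after D3: wrote 7B at 0x0d = 9c7e3224248f5d
  after D4: wrote 6B at 0x02 = 248f5dcc8935
  after D5: wrote 3B at 0x09 = cc8935
query mem[0x14]=0x35, mem[0x0b]=0x35, mem[0x0f]=0x32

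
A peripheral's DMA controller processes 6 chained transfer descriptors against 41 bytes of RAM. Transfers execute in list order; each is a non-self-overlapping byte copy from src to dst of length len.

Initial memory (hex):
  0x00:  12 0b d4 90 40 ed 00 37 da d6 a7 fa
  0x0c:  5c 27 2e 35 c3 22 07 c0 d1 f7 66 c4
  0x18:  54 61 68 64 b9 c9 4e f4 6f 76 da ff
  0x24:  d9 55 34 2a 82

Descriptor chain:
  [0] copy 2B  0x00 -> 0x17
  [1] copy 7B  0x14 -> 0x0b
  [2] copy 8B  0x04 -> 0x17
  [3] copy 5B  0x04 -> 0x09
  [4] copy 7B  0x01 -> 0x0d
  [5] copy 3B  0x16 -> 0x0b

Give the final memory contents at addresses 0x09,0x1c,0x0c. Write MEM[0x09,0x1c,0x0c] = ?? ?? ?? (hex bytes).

MEM[0x09,0x1c,0x0c] = 40 d6 40

  after D0: wrote 2B at 0x17 = 120b
  after D1: wrote 7B at 0x0b = d1f766120b6168
  after D2: wrote 8B at 0x17 = 40ed0037dad6a7d1
  after D3: wrote 5B at 0x09 = 40ed0037da
  after D4: wrote 7B at 0x0d = 0bd49040ed0037
  after D5: wrote 3B at 0x0b = 6640ed
query mem[0x09]=0x40, mem[0x1c]=0xd6, mem[0x0c]=0x40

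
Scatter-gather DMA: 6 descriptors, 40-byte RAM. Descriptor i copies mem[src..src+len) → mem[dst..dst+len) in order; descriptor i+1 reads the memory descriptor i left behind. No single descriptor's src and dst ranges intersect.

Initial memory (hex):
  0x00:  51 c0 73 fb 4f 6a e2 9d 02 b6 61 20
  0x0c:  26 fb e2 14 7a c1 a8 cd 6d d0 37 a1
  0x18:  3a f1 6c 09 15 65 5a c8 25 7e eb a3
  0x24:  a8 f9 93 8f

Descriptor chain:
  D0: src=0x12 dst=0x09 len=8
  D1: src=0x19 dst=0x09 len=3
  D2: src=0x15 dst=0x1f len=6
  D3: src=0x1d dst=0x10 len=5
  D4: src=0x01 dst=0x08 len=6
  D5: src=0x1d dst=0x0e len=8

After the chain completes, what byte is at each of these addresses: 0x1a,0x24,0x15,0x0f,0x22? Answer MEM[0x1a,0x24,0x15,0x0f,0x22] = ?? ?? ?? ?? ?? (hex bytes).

MEM[0x1a,0x24,0x15,0x0f,0x22] = 6c 6c 6c 5a 3a

#0 dst[0x09+8] := {0xa8,0xcd,0x6d,0xd0,0x37,0xa1,0x3a,0xf1}
#1 dst[0x09+3] := {0xf1,0x6c,0x09}
#2 dst[0x1f+6] := {0xd0,0x37,0xa1,0x3a,0xf1,0x6c}
#3 dst[0x10+5] := {0x65,0x5a,0xd0,0x37,0xa1}
#4 dst[0x08+6] := {0xc0,0x73,0xfb,0x4f,0x6a,0xe2}
#5 dst[0x0e+8] := {0x65,0x5a,0xd0,0x37,0xa1,0x3a,0xf1,0x6c}
query mem[0x1a]=0x6c, mem[0x24]=0x6c, mem[0x15]=0x6c, mem[0x0f]=0x5a, mem[0x22]=0x3a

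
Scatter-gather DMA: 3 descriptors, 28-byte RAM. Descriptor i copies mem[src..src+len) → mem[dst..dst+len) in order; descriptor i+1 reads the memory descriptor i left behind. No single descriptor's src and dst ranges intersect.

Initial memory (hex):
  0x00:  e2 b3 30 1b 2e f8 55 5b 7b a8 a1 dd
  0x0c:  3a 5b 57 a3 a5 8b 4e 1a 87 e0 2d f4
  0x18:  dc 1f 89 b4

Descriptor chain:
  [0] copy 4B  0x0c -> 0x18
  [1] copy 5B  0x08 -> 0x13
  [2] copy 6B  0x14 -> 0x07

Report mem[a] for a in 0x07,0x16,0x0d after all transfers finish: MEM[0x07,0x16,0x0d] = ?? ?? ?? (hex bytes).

MEM[0x07,0x16,0x0d] = a8 dd 5b

D0: mem[0x18..0x1b] <- [3a 5b 57 a3]
D1: mem[0x13..0x17] <- [7b a8 a1 dd 3a]
D2: mem[0x07..0x0c] <- [a8 a1 dd 3a 3a 5b]
query mem[0x07]=0xa8, mem[0x16]=0xdd, mem[0x0d]=0x5b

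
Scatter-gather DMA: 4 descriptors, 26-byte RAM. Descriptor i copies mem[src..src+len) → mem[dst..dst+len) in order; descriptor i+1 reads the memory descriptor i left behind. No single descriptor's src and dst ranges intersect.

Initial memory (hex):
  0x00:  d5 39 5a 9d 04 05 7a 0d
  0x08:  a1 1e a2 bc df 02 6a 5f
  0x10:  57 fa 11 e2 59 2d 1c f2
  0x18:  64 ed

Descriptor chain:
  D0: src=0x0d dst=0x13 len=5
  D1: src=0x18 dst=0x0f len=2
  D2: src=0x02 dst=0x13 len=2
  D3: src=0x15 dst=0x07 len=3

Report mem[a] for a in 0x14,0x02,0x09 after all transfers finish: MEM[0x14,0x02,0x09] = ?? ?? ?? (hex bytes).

#0 dst[0x13+5] := {0x02,0x6a,0x5f,0x57,0xfa}
#1 dst[0x0f+2] := {0x64,0xed}
#2 dst[0x13+2] := {0x5a,0x9d}
#3 dst[0x07+3] := {0x5f,0x57,0xfa}
query mem[0x14]=0x9d, mem[0x02]=0x5a, mem[0x09]=0xfa

MEM[0x14,0x02,0x09] = 9d 5a fa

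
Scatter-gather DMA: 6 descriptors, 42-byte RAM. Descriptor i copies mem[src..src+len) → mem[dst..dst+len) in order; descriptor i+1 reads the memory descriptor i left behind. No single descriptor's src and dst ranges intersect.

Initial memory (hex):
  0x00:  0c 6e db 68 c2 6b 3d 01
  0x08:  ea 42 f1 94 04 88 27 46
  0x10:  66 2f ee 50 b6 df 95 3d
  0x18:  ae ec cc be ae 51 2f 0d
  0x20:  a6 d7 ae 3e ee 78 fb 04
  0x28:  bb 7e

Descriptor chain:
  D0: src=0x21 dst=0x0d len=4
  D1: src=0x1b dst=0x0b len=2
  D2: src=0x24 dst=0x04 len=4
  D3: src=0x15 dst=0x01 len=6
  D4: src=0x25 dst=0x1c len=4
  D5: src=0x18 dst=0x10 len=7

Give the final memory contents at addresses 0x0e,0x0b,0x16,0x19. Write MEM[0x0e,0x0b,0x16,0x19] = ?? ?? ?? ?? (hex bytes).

[0] 0x21->0x0d len=4 : d7 ae 3e ee
[1] 0x1b->0x0b len=2 : be ae
[2] 0x24->0x04 len=4 : ee 78 fb 04
[3] 0x15->0x01 len=6 : df 95 3d ae ec cc
[4] 0x25->0x1c len=4 : 78 fb 04 bb
[5] 0x18->0x10 len=7 : ae ec cc be 78 fb 04
query mem[0x0e]=0xae, mem[0x0b]=0xbe, mem[0x16]=0x04, mem[0x19]=0xec

MEM[0x0e,0x0b,0x16,0x19] = ae be 04 ec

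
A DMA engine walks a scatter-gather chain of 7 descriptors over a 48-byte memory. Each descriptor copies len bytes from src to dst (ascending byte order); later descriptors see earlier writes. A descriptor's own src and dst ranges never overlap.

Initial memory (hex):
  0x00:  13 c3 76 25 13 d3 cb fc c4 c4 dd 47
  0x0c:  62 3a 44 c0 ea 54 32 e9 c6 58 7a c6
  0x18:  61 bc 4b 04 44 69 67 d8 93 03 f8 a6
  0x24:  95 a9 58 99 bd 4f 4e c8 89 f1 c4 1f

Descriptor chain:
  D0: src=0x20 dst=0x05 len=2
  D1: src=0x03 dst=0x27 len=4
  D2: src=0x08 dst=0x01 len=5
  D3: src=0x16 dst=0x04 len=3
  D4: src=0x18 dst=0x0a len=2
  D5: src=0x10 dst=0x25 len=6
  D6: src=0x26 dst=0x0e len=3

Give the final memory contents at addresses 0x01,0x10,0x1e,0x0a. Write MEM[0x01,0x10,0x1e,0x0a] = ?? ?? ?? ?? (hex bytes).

D0: mem[0x05..0x06] <- [93 03]
D1: mem[0x27..0x2a] <- [25 13 93 03]
D2: mem[0x01..0x05] <- [c4 c4 dd 47 62]
D3: mem[0x04..0x06] <- [7a c6 61]
D4: mem[0x0a..0x0b] <- [61 bc]
D5: mem[0x25..0x2a] <- [ea 54 32 e9 c6 58]
D6: mem[0x0e..0x10] <- [54 32 e9]
query mem[0x01]=0xc4, mem[0x10]=0xe9, mem[0x1e]=0x67, mem[0x0a]=0x61

MEM[0x01,0x10,0x1e,0x0a] = c4 e9 67 61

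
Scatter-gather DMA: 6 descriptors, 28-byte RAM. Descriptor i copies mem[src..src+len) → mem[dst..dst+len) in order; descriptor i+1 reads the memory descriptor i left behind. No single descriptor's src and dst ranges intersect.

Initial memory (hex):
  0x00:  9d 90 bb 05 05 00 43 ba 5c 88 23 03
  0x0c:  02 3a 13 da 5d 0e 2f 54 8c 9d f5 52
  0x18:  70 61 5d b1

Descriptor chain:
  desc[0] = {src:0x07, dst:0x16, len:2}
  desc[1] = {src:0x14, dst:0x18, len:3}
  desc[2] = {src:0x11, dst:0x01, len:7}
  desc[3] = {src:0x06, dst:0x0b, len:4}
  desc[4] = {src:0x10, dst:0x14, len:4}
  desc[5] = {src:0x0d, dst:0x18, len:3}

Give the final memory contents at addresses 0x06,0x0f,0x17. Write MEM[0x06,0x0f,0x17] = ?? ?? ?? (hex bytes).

MEM[0x06,0x0f,0x17] = ba da 54

  after D0: wrote 2B at 0x16 = ba5c
  after D1: wrote 3B at 0x18 = 8c9dba
  after D2: wrote 7B at 0x01 = 0e2f548c9dba5c
  after D3: wrote 4B at 0x0b = ba5c5c88
  after D4: wrote 4B at 0x14 = 5d0e2f54
  after D5: wrote 3B at 0x18 = 5c88da
query mem[0x06]=0xba, mem[0x0f]=0xda, mem[0x17]=0x54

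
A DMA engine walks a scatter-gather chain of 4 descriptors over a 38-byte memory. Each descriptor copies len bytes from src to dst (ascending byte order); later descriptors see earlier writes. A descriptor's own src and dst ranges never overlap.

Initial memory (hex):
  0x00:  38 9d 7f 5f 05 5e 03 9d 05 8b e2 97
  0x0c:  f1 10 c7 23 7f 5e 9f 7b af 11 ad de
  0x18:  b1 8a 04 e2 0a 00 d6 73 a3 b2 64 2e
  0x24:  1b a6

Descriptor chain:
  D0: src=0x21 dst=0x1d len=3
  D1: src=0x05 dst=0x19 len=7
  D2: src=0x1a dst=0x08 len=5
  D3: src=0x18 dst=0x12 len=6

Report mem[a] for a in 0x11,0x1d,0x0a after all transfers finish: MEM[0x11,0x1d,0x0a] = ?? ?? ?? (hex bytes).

MEM[0x11,0x1d,0x0a] = 5e 8b 05

[0] 0x21->0x1d len=3 : b2 64 2e
[1] 0x05->0x19 len=7 : 5e 03 9d 05 8b e2 97
[2] 0x1a->0x08 len=5 : 03 9d 05 8b e2
[3] 0x18->0x12 len=6 : b1 5e 03 9d 05 8b
query mem[0x11]=0x5e, mem[0x1d]=0x8b, mem[0x0a]=0x05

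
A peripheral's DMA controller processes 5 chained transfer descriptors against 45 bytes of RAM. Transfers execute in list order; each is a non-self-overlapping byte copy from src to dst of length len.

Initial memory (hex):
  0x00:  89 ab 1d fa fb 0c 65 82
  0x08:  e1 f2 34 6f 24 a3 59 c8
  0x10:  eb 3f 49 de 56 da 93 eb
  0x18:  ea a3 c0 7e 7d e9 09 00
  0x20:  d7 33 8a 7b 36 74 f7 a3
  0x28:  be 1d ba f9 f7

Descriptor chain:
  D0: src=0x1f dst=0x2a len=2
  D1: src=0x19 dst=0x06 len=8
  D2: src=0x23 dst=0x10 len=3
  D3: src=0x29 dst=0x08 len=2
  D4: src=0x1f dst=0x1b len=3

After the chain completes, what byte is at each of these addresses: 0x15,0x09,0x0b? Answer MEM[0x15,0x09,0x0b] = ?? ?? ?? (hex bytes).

MEM[0x15,0x09,0x0b] = da 00 09

[0] 0x1f->0x2a len=2 : 00 d7
[1] 0x19->0x06 len=8 : a3 c0 7e 7d e9 09 00 d7
[2] 0x23->0x10 len=3 : 7b 36 74
[3] 0x29->0x08 len=2 : 1d 00
[4] 0x1f->0x1b len=3 : 00 d7 33
query mem[0x15]=0xda, mem[0x09]=0x00, mem[0x0b]=0x09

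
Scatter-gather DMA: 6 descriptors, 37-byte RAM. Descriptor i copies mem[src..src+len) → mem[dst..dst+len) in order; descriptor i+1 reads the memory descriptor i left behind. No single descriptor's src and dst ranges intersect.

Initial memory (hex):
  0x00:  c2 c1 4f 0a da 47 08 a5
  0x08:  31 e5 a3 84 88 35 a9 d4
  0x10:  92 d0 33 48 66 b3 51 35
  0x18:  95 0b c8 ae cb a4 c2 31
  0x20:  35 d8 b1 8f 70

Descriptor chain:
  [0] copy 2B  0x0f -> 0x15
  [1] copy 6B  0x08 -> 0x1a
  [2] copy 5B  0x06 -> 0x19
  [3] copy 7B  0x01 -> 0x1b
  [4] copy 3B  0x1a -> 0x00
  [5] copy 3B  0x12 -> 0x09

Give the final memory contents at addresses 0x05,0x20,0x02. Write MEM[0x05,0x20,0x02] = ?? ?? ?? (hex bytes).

MEM[0x05,0x20,0x02] = 47 08 4f

#0 dst[0x15+2] := {0xd4,0x92}
#1 dst[0x1a+6] := {0x31,0xe5,0xa3,0x84,0x88,0x35}
#2 dst[0x19+5] := {0x08,0xa5,0x31,0xe5,0xa3}
#3 dst[0x1b+7] := {0xc1,0x4f,0x0a,0xda,0x47,0x08,0xa5}
#4 dst[0x00+3] := {0xa5,0xc1,0x4f}
#5 dst[0x09+3] := {0x33,0x48,0x66}
query mem[0x05]=0x47, mem[0x20]=0x08, mem[0x02]=0x4f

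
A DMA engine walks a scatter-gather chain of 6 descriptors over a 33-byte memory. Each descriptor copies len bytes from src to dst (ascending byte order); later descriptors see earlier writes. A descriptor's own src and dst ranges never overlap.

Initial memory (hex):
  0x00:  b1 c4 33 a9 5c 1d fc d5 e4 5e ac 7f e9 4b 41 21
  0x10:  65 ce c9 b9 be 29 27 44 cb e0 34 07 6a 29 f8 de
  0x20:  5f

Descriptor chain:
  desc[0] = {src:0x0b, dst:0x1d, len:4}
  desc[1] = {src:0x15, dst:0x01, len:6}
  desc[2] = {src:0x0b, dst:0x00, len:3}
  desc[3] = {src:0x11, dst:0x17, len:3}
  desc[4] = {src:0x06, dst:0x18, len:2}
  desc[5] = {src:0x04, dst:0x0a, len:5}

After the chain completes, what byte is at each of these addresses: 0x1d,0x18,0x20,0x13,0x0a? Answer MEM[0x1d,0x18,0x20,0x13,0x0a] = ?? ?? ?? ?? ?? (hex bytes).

MEM[0x1d,0x18,0x20,0x13,0x0a] = 7f 34 41 b9 cb

  after D0: wrote 4B at 0x1d = 7fe94b41
  after D1: wrote 6B at 0x01 = 292744cbe034
  after D2: wrote 3B at 0x00 = 7fe94b
  after D3: wrote 3B at 0x17 = cec9b9
  after D4: wrote 2B at 0x18 = 34d5
  after D5: wrote 5B at 0x0a = cbe034d5e4
query mem[0x1d]=0x7f, mem[0x18]=0x34, mem[0x20]=0x41, mem[0x13]=0xb9, mem[0x0a]=0xcb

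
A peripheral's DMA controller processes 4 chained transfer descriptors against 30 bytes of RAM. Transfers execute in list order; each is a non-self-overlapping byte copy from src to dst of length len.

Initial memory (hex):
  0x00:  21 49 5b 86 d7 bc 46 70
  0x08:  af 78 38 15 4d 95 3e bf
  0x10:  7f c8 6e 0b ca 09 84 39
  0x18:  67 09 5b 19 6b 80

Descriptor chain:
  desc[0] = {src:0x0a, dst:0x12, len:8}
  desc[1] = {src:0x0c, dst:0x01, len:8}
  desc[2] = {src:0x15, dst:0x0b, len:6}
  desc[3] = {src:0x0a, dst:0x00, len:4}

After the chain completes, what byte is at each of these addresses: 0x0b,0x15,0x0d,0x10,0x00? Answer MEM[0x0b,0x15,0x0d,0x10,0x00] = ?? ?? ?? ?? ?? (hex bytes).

D0: mem[0x12..0x19] <- [38 15 4d 95 3e bf 7f c8]
D1: mem[0x01..0x08] <- [4d 95 3e bf 7f c8 38 15]
D2: mem[0x0b..0x10] <- [95 3e bf 7f c8 5b]
D3: mem[0x00..0x03] <- [38 95 3e bf]
query mem[0x0b]=0x95, mem[0x15]=0x95, mem[0x0d]=0xbf, mem[0x10]=0x5b, mem[0x00]=0x38

MEM[0x0b,0x15,0x0d,0x10,0x00] = 95 95 bf 5b 38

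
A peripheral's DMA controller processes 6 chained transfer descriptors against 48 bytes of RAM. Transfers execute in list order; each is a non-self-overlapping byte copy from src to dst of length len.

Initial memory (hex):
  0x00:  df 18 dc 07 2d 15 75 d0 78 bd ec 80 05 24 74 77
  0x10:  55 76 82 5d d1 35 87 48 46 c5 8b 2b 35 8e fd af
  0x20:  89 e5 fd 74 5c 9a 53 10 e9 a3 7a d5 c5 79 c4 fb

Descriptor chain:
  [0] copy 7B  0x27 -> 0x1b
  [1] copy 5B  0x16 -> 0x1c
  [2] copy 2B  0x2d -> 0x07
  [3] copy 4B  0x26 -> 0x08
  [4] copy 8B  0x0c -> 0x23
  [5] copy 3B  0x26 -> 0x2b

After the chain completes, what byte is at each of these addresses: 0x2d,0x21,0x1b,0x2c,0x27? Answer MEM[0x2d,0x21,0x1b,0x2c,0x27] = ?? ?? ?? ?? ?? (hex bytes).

MEM[0x2d,0x21,0x1b,0x2c,0x27] = 76 79 10 55 55

  after D0: wrote 7B at 0x1b = 10e9a37ad5c579
  after D1: wrote 5B at 0x1c = 874846c58b
  after D2: wrote 2B at 0x07 = 79c4
  after D3: wrote 4B at 0x08 = 5310e9a3
  after D4: wrote 8B at 0x23 = 052474775576825d
  after D5: wrote 3B at 0x2b = 775576
query mem[0x2d]=0x76, mem[0x21]=0x79, mem[0x1b]=0x10, mem[0x2c]=0x55, mem[0x27]=0x55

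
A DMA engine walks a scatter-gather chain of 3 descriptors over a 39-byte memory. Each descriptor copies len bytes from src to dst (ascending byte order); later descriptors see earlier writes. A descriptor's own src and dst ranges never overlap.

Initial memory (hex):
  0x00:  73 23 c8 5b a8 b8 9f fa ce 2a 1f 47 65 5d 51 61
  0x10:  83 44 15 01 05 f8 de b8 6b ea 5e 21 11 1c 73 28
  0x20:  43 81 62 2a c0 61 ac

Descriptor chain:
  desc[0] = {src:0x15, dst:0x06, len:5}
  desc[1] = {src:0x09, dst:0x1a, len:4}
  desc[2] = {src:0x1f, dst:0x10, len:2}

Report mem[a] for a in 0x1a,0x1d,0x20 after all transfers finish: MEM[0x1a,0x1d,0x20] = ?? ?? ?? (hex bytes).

MEM[0x1a,0x1d,0x20] = 6b 65 43

[0] 0x15->0x06 len=5 : f8 de b8 6b ea
[1] 0x09->0x1a len=4 : 6b ea 47 65
[2] 0x1f->0x10 len=2 : 28 43
query mem[0x1a]=0x6b, mem[0x1d]=0x65, mem[0x20]=0x43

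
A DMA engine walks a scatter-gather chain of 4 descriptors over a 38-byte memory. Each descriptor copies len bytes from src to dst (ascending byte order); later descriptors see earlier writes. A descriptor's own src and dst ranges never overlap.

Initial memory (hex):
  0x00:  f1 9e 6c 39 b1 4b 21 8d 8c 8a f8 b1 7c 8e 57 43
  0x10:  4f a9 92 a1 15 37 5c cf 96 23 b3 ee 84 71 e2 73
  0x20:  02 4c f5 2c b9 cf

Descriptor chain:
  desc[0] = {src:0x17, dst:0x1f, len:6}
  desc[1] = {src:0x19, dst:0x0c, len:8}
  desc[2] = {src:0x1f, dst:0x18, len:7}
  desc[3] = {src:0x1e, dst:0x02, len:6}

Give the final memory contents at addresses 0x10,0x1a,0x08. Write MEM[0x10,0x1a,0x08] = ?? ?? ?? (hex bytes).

MEM[0x10,0x1a,0x08] = 71 23 8c

D0: mem[0x1f..0x24] <- [cf 96 23 b3 ee 84]
D1: mem[0x0c..0x13] <- [23 b3 ee 84 71 e2 cf 96]
D2: mem[0x18..0x1e] <- [cf 96 23 b3 ee 84 cf]
D3: mem[0x02..0x07] <- [cf cf 96 23 b3 ee]
query mem[0x10]=0x71, mem[0x1a]=0x23, mem[0x08]=0x8c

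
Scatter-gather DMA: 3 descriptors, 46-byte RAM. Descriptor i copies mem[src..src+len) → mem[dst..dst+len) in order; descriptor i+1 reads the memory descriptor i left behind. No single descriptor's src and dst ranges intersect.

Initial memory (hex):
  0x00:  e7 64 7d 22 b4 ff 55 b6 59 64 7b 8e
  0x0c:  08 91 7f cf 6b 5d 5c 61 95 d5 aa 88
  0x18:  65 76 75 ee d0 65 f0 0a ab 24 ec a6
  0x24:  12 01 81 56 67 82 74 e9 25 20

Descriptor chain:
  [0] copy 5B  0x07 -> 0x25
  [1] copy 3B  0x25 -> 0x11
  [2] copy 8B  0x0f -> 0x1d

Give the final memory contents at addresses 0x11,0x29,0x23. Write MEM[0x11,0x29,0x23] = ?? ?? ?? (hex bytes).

MEM[0x11,0x29,0x23] = b6 8e d5

[0] 0x07->0x25 len=5 : b6 59 64 7b 8e
[1] 0x25->0x11 len=3 : b6 59 64
[2] 0x0f->0x1d len=8 : cf 6b b6 59 64 95 d5 aa
query mem[0x11]=0xb6, mem[0x29]=0x8e, mem[0x23]=0xd5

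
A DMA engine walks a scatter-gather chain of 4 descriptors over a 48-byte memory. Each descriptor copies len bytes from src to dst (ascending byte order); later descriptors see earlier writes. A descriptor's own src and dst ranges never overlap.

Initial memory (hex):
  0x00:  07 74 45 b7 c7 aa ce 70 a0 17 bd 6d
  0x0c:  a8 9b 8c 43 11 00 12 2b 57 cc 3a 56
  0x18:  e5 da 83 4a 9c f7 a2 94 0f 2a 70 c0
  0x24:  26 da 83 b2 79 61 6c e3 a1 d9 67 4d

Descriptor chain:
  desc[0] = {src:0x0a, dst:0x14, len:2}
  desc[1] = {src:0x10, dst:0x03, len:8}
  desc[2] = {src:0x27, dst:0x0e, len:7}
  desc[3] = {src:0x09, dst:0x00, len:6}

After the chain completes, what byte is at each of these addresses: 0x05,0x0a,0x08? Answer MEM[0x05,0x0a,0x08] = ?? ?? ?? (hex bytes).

MEM[0x05,0x0a,0x08] = b2 56 6d

D0: mem[0x14..0x15] <- [bd 6d]
D1: mem[0x03..0x0a] <- [11 00 12 2b bd 6d 3a 56]
D2: mem[0x0e..0x14] <- [b2 79 61 6c e3 a1 d9]
D3: mem[0x00..0x05] <- [3a 56 6d a8 9b b2]
query mem[0x05]=0xb2, mem[0x0a]=0x56, mem[0x08]=0x6d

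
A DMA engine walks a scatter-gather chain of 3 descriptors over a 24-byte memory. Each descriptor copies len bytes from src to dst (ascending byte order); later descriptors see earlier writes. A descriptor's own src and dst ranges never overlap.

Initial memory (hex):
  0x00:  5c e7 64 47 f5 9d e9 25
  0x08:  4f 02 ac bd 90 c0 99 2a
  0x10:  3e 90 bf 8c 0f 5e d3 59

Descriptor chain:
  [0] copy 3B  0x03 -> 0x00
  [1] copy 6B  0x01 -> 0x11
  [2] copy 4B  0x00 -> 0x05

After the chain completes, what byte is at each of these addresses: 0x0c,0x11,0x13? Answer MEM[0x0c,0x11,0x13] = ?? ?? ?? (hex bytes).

MEM[0x0c,0x11,0x13] = 90 f5 47

[0] 0x03->0x00 len=3 : 47 f5 9d
[1] 0x01->0x11 len=6 : f5 9d 47 f5 9d e9
[2] 0x00->0x05 len=4 : 47 f5 9d 47
query mem[0x0c]=0x90, mem[0x11]=0xf5, mem[0x13]=0x47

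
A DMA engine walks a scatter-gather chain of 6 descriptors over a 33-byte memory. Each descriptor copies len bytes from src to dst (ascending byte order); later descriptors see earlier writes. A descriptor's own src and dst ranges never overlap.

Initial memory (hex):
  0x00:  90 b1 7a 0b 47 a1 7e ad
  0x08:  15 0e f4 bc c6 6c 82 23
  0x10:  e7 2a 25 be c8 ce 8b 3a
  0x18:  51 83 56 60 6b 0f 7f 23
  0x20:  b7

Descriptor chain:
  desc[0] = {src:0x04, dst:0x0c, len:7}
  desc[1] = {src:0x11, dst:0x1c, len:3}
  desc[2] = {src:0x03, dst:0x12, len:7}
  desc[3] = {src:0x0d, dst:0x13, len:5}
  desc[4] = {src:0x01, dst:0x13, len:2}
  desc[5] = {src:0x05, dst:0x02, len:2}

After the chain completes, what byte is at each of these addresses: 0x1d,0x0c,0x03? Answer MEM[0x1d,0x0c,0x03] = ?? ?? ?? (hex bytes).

MEM[0x1d,0x0c,0x03] = f4 47 7e

#0 dst[0x0c+7] := {0x47,0xa1,0x7e,0xad,0x15,0x0e,0xf4}
#1 dst[0x1c+3] := {0x0e,0xf4,0xbe}
#2 dst[0x12+7] := {0x0b,0x47,0xa1,0x7e,0xad,0x15,0x0e}
#3 dst[0x13+5] := {0xa1,0x7e,0xad,0x15,0x0e}
#4 dst[0x13+2] := {0xb1,0x7a}
#5 dst[0x02+2] := {0xa1,0x7e}
query mem[0x1d]=0xf4, mem[0x0c]=0x47, mem[0x03]=0x7e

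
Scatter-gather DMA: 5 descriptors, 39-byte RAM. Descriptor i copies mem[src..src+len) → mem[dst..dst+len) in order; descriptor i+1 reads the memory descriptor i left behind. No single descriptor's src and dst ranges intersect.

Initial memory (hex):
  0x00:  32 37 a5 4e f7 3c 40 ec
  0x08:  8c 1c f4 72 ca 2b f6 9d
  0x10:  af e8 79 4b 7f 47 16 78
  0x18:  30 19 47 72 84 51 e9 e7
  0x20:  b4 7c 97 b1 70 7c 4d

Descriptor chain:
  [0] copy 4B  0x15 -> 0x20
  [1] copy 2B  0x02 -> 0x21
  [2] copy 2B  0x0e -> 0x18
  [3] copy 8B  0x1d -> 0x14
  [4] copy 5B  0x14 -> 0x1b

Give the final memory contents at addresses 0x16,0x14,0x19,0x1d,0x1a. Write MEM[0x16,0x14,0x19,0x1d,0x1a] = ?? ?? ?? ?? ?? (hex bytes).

#0 dst[0x20+4] := {0x47,0x16,0x78,0x30}
#1 dst[0x21+2] := {0xa5,0x4e}
#2 dst[0x18+2] := {0xf6,0x9d}
#3 dst[0x14+8] := {0x51,0xe9,0xe7,0x47,0xa5,0x4e,0x30,0x70}
#4 dst[0x1b+5] := {0x51,0xe9,0xe7,0x47,0xa5}
query mem[0x16]=0xe7, mem[0x14]=0x51, mem[0x19]=0x4e, mem[0x1d]=0xe7, mem[0x1a]=0x30

MEM[0x16,0x14,0x19,0x1d,0x1a] = e7 51 4e e7 30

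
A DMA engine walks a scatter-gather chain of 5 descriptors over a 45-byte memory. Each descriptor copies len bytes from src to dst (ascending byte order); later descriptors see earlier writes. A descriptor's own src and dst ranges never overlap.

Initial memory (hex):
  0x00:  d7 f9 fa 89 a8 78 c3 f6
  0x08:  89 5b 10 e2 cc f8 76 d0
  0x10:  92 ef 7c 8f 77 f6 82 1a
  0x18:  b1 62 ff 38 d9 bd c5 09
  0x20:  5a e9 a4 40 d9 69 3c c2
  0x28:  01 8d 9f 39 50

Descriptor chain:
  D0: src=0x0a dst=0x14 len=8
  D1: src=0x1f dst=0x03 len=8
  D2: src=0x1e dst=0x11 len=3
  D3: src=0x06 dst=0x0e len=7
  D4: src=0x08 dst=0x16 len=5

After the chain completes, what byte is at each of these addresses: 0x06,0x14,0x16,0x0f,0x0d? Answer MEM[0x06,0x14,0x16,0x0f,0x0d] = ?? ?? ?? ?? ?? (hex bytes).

#0 dst[0x14+8] := {0x10,0xe2,0xcc,0xf8,0x76,0xd0,0x92,0xef}
#1 dst[0x03+8] := {0x09,0x5a,0xe9,0xa4,0x40,0xd9,0x69,0x3c}
#2 dst[0x11+3] := {0xc5,0x09,0x5a}
#3 dst[0x0e+7] := {0xa4,0x40,0xd9,0x69,0x3c,0xe2,0xcc}
#4 dst[0x16+5] := {0xd9,0x69,0x3c,0xe2,0xcc}
query mem[0x06]=0xa4, mem[0x14]=0xcc, mem[0x16]=0xd9, mem[0x0f]=0x40, mem[0x0d]=0xf8

MEM[0x06,0x14,0x16,0x0f,0x0d] = a4 cc d9 40 f8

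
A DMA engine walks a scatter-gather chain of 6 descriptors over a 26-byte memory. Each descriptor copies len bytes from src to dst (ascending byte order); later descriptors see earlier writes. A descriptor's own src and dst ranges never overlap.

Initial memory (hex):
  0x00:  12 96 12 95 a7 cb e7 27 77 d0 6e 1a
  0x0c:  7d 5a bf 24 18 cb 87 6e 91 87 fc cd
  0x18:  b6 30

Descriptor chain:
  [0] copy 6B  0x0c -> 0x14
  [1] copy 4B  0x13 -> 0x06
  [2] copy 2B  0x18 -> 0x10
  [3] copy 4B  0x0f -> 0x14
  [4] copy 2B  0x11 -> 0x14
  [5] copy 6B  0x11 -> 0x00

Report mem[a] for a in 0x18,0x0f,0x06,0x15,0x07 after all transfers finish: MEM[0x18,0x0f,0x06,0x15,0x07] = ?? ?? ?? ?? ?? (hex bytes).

MEM[0x18,0x0f,0x06,0x15,0x07] = 18 24 6e 87 7d

D0: mem[0x14..0x19] <- [7d 5a bf 24 18 cb]
D1: mem[0x06..0x09] <- [6e 7d 5a bf]
D2: mem[0x10..0x11] <- [18 cb]
D3: mem[0x14..0x17] <- [24 18 cb 87]
D4: mem[0x14..0x15] <- [cb 87]
D5: mem[0x00..0x05] <- [cb 87 6e cb 87 cb]
query mem[0x18]=0x18, mem[0x0f]=0x24, mem[0x06]=0x6e, mem[0x15]=0x87, mem[0x07]=0x7d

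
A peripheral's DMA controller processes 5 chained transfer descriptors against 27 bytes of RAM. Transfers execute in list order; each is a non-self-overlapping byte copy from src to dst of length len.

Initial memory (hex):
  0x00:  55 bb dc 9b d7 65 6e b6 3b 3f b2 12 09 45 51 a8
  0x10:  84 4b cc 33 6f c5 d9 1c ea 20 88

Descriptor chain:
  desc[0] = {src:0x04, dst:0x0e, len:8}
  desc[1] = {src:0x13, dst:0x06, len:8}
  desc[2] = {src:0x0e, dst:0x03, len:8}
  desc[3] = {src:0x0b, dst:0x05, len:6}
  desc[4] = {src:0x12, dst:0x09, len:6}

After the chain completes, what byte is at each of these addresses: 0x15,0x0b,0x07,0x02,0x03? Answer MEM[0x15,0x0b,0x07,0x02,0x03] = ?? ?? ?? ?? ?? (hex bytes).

#0 dst[0x0e+8] := {0xd7,0x65,0x6e,0xb6,0x3b,0x3f,0xb2,0x12}
#1 dst[0x06+8] := {0x3f,0xb2,0x12,0xd9,0x1c,0xea,0x20,0x88}
#2 dst[0x03+8] := {0xd7,0x65,0x6e,0xb6,0x3b,0x3f,0xb2,0x12}
#3 dst[0x05+6] := {0xea,0x20,0x88,0xd7,0x65,0x6e}
#4 dst[0x09+6] := {0x3b,0x3f,0xb2,0x12,0xd9,0x1c}
query mem[0x15]=0x12, mem[0x0b]=0xb2, mem[0x07]=0x88, mem[0x02]=0xdc, mem[0x03]=0xd7

MEM[0x15,0x0b,0x07,0x02,0x03] = 12 b2 88 dc d7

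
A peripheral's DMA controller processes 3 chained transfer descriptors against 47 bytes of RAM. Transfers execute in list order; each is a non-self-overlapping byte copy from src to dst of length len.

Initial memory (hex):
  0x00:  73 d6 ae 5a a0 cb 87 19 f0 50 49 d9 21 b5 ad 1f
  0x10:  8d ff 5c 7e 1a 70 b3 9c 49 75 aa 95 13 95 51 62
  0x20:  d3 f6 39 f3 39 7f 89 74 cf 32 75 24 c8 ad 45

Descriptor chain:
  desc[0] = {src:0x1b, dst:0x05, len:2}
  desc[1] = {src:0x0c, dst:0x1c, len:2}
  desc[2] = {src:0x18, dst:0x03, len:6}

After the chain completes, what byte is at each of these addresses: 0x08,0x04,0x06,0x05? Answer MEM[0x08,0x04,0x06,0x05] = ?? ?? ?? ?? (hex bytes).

MEM[0x08,0x04,0x06,0x05] = b5 75 95 aa

#0 dst[0x05+2] := {0x95,0x13}
#1 dst[0x1c+2] := {0x21,0xb5}
#2 dst[0x03+6] := {0x49,0x75,0xaa,0x95,0x21,0xb5}
query mem[0x08]=0xb5, mem[0x04]=0x75, mem[0x06]=0x95, mem[0x05]=0xaa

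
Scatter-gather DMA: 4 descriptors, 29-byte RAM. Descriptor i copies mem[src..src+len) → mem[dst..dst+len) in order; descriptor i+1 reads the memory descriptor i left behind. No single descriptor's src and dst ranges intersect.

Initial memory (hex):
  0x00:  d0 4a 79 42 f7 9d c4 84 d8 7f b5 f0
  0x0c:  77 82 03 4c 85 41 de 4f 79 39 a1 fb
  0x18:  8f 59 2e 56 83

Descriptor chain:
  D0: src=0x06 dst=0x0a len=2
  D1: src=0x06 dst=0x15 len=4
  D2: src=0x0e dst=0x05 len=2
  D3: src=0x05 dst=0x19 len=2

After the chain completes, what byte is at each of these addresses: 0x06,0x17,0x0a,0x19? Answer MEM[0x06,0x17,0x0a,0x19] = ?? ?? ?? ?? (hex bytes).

MEM[0x06,0x17,0x0a,0x19] = 4c d8 c4 03

D0: mem[0x0a..0x0b] <- [c4 84]
D1: mem[0x15..0x18] <- [c4 84 d8 7f]
D2: mem[0x05..0x06] <- [03 4c]
D3: mem[0x19..0x1a] <- [03 4c]
query mem[0x06]=0x4c, mem[0x17]=0xd8, mem[0x0a]=0xc4, mem[0x19]=0x03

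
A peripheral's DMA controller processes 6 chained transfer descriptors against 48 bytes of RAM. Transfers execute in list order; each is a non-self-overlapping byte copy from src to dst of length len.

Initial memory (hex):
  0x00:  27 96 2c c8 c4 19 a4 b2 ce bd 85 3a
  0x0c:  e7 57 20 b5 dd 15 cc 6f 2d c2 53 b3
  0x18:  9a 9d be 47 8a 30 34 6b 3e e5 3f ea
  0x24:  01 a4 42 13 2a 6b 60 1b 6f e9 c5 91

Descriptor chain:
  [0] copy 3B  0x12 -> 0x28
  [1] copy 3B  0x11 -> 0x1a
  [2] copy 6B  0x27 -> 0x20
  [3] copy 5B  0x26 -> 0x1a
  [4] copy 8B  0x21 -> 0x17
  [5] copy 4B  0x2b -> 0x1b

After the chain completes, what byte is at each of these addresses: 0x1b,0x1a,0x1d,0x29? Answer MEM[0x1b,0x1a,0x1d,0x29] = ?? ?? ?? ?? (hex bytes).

MEM[0x1b,0x1a,0x1d,0x29] = 1b 1b e9 6f

D0: mem[0x28..0x2a] <- [cc 6f 2d]
D1: mem[0x1a..0x1c] <- [15 cc 6f]
D2: mem[0x20..0x25] <- [13 cc 6f 2d 1b 6f]
D3: mem[0x1a..0x1e] <- [42 13 cc 6f 2d]
D4: mem[0x17..0x1e] <- [cc 6f 2d 1b 6f 42 13 cc]
D5: mem[0x1b..0x1e] <- [1b 6f e9 c5]
query mem[0x1b]=0x1b, mem[0x1a]=0x1b, mem[0x1d]=0xe9, mem[0x29]=0x6f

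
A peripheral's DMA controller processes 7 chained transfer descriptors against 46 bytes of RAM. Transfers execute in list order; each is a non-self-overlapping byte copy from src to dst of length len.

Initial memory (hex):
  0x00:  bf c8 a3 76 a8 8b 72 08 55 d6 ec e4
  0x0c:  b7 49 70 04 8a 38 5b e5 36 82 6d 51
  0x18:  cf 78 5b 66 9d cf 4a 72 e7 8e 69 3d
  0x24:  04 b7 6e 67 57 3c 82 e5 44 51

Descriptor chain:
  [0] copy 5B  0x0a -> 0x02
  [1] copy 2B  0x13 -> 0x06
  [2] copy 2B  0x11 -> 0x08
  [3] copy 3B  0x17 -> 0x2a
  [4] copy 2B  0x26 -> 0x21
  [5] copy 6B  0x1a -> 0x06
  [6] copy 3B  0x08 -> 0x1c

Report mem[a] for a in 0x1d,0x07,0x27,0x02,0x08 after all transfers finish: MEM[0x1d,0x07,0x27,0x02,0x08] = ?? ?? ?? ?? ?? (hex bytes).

[0] 0x0a->0x02 len=5 : ec e4 b7 49 70
[1] 0x13->0x06 len=2 : e5 36
[2] 0x11->0x08 len=2 : 38 5b
[3] 0x17->0x2a len=3 : 51 cf 78
[4] 0x26->0x21 len=2 : 6e 67
[5] 0x1a->0x06 len=6 : 5b 66 9d cf 4a 72
[6] 0x08->0x1c len=3 : 9d cf 4a
query mem[0x1d]=0xcf, mem[0x07]=0x66, mem[0x27]=0x67, mem[0x02]=0xec, mem[0x08]=0x9d

MEM[0x1d,0x07,0x27,0x02,0x08] = cf 66 67 ec 9d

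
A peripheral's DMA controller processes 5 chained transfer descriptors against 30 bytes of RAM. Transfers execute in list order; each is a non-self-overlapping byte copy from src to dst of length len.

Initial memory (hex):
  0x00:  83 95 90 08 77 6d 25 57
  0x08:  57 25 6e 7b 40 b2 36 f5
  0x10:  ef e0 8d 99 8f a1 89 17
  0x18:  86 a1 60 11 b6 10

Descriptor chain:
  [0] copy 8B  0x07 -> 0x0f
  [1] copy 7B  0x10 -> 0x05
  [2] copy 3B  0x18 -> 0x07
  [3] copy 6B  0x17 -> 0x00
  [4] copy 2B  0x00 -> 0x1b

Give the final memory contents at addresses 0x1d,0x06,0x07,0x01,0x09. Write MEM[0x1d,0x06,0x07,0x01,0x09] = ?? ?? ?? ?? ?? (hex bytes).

  after D0: wrote 8B at 0x0f = 5757256e7b40b236
  after D1: wrote 7B at 0x05 = 57256e7b40b236
  after D2: wrote 3B at 0x07 = 86a160
  after D3: wrote 6B at 0x00 = 1786a16011b6
  after D4: wrote 2B at 0x1b = 1786
query mem[0x1d]=0x10, mem[0x06]=0x25, mem[0x07]=0x86, mem[0x01]=0x86, mem[0x09]=0x60

MEM[0x1d,0x06,0x07,0x01,0x09] = 10 25 86 86 60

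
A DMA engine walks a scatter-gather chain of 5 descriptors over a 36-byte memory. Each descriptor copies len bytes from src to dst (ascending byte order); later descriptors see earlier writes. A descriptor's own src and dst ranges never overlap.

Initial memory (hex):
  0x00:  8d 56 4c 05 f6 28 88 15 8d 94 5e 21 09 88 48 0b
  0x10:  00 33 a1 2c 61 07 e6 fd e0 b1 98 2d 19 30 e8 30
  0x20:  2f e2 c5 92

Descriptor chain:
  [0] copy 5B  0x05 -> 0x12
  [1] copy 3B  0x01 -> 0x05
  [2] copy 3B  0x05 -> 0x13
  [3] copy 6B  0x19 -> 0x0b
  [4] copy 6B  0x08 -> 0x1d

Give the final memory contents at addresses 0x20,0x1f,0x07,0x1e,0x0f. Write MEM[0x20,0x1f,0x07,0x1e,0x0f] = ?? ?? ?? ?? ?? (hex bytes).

#0 dst[0x12+5] := {0x28,0x88,0x15,0x8d,0x94}
#1 dst[0x05+3] := {0x56,0x4c,0x05}
#2 dst[0x13+3] := {0x56,0x4c,0x05}
#3 dst[0x0b+6] := {0xb1,0x98,0x2d,0x19,0x30,0xe8}
#4 dst[0x1d+6] := {0x8d,0x94,0x5e,0xb1,0x98,0x2d}
query mem[0x20]=0xb1, mem[0x1f]=0x5e, mem[0x07]=0x05, mem[0x1e]=0x94, mem[0x0f]=0x30

MEM[0x20,0x1f,0x07,0x1e,0x0f] = b1 5e 05 94 30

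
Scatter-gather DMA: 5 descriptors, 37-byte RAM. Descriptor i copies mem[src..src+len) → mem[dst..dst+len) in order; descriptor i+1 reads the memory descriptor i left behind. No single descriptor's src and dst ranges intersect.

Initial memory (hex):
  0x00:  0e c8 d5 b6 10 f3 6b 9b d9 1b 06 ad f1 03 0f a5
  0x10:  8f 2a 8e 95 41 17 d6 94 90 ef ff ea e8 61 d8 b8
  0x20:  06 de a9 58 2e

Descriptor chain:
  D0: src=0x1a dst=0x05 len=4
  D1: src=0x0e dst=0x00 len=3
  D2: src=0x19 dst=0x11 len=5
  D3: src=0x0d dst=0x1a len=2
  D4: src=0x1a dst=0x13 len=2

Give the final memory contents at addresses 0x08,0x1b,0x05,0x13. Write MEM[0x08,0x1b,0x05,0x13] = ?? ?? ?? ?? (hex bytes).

MEM[0x08,0x1b,0x05,0x13] = 61 0f ff 03

[0] 0x1a->0x05 len=4 : ff ea e8 61
[1] 0x0e->0x00 len=3 : 0f a5 8f
[2] 0x19->0x11 len=5 : ef ff ea e8 61
[3] 0x0d->0x1a len=2 : 03 0f
[4] 0x1a->0x13 len=2 : 03 0f
query mem[0x08]=0x61, mem[0x1b]=0x0f, mem[0x05]=0xff, mem[0x13]=0x03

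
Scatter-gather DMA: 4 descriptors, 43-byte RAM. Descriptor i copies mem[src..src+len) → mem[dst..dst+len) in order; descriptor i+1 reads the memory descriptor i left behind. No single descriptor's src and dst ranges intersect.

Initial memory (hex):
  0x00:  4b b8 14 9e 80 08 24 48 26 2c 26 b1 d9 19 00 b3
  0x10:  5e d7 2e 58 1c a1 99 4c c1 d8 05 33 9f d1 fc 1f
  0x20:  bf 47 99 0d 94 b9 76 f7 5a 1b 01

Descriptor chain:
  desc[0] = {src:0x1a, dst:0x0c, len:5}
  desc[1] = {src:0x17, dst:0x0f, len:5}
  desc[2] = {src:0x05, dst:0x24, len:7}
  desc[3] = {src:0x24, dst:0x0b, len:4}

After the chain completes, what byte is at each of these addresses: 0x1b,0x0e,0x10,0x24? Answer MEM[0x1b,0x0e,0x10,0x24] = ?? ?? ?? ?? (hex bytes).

[0] 0x1a->0x0c len=5 : 05 33 9f d1 fc
[1] 0x17->0x0f len=5 : 4c c1 d8 05 33
[2] 0x05->0x24 len=7 : 08 24 48 26 2c 26 b1
[3] 0x24->0x0b len=4 : 08 24 48 26
query mem[0x1b]=0x33, mem[0x0e]=0x26, mem[0x10]=0xc1, mem[0x24]=0x08

MEM[0x1b,0x0e,0x10,0x24] = 33 26 c1 08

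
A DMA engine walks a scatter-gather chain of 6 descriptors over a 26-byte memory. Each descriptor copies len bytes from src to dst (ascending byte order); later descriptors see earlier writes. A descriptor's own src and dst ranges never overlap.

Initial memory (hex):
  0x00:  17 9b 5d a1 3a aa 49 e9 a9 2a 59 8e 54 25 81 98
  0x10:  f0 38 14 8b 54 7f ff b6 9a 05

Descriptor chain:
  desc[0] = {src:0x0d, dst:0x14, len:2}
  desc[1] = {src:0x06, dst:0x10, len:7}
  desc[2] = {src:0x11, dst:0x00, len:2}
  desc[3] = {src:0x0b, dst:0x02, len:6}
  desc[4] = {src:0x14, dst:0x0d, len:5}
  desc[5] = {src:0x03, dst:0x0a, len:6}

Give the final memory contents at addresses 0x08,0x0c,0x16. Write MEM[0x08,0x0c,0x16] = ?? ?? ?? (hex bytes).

MEM[0x08,0x0c,0x16] = a9 81 54

D0: mem[0x14..0x15] <- [25 81]
D1: mem[0x10..0x16] <- [49 e9 a9 2a 59 8e 54]
D2: mem[0x00..0x01] <- [e9 a9]
D3: mem[0x02..0x07] <- [8e 54 25 81 98 49]
D4: mem[0x0d..0x11] <- [59 8e 54 b6 9a]
D5: mem[0x0a..0x0f] <- [54 25 81 98 49 a9]
query mem[0x08]=0xa9, mem[0x0c]=0x81, mem[0x16]=0x54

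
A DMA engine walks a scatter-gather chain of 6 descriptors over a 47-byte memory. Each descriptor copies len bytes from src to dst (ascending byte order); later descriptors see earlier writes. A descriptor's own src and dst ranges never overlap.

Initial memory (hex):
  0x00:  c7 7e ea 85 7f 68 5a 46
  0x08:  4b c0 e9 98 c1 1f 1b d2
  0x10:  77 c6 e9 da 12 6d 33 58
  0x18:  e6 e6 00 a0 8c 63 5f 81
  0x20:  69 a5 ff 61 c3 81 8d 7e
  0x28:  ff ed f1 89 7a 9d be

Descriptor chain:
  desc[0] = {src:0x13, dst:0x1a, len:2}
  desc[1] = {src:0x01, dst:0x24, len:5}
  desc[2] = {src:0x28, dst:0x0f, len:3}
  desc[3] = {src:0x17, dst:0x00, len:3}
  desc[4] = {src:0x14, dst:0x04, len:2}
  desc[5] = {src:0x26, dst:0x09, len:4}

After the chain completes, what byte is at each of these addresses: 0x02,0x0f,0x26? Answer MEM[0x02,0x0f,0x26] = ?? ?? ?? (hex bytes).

MEM[0x02,0x0f,0x26] = e6 68 85

#0 dst[0x1a+2] := {0xda,0x12}
#1 dst[0x24+5] := {0x7e,0xea,0x85,0x7f,0x68}
#2 dst[0x0f+3] := {0x68,0xed,0xf1}
#3 dst[0x00+3] := {0x58,0xe6,0xe6}
#4 dst[0x04+2] := {0x12,0x6d}
#5 dst[0x09+4] := {0x85,0x7f,0x68,0xed}
query mem[0x02]=0xe6, mem[0x0f]=0x68, mem[0x26]=0x85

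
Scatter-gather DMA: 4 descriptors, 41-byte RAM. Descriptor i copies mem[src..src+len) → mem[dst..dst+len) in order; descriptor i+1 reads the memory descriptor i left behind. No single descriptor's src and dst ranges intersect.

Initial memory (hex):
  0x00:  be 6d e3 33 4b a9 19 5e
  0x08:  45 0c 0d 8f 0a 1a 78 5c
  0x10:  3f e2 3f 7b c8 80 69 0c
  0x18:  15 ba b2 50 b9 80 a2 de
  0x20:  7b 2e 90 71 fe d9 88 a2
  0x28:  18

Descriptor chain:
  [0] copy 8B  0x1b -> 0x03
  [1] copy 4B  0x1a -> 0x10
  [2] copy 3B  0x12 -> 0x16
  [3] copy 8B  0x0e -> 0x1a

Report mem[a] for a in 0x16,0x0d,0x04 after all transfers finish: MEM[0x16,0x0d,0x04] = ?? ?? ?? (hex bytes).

#0 dst[0x03+8] := {0x50,0xb9,0x80,0xa2,0xde,0x7b,0x2e,0x90}
#1 dst[0x10+4] := {0xb2,0x50,0xb9,0x80}
#2 dst[0x16+3] := {0xb9,0x80,0xc8}
#3 dst[0x1a+8] := {0x78,0x5c,0xb2,0x50,0xb9,0x80,0xc8,0x80}
query mem[0x16]=0xb9, mem[0x0d]=0x1a, mem[0x04]=0xb9

MEM[0x16,0x0d,0x04] = b9 1a b9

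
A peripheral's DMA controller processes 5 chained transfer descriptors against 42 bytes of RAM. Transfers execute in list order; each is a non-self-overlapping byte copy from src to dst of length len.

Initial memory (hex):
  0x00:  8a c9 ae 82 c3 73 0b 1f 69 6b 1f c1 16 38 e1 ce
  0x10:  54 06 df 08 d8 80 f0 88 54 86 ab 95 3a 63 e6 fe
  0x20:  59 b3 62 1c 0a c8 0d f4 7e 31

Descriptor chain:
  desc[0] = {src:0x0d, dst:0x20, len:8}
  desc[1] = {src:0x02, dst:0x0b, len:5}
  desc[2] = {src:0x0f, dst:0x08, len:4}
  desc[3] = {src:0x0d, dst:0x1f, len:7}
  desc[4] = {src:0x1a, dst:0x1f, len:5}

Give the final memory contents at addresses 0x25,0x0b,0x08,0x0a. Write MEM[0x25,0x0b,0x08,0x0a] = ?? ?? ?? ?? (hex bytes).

MEM[0x25,0x0b,0x08,0x0a] = 08 df 0b 06

[0] 0x0d->0x20 len=8 : 38 e1 ce 54 06 df 08 d8
[1] 0x02->0x0b len=5 : ae 82 c3 73 0b
[2] 0x0f->0x08 len=4 : 0b 54 06 df
[3] 0x0d->0x1f len=7 : c3 73 0b 54 06 df 08
[4] 0x1a->0x1f len=5 : ab 95 3a 63 e6
query mem[0x25]=0x08, mem[0x0b]=0xdf, mem[0x08]=0x0b, mem[0x0a]=0x06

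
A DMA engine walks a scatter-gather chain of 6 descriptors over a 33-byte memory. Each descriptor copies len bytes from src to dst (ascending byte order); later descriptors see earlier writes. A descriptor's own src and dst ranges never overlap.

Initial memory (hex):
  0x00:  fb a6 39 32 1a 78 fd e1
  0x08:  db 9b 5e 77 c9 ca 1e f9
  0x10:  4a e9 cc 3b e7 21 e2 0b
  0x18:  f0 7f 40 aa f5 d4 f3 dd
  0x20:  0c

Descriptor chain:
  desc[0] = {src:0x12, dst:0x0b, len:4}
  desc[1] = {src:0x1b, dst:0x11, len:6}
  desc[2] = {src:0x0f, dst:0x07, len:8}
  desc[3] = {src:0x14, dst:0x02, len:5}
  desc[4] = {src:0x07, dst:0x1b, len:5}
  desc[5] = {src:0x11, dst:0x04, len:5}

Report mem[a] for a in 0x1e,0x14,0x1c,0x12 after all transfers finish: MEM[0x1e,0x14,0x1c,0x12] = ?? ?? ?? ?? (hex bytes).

  after D0: wrote 4B at 0x0b = cc3be721
  after D1: wrote 6B at 0x11 = aaf5d4f3dd0c
  after D2: wrote 8B at 0x07 = f94aaaf5d4f3dd0c
  after D3: wrote 5B at 0x02 = f3dd0c0bf0
  after D4: wrote 5B at 0x1b = f94aaaf5d4
  after D5: wrote 5B at 0x04 = aaf5d4f3dd
query mem[0x1e]=0xf5, mem[0x14]=0xf3, mem[0x1c]=0x4a, mem[0x12]=0xf5

MEM[0x1e,0x14,0x1c,0x12] = f5 f3 4a f5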